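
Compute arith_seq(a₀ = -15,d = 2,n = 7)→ a_0 = -15 + 0*2 = -15
a_1 = -15 + 1*2 = -13
a_2 = -15 + 2*2 = -11
...
= [-15, -13, -11, -9, -7, -5, -3]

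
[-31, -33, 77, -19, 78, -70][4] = 78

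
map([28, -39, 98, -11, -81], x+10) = 28+10=38, -39+10=-29, 98+10=108, -11+10=-1, -81+10=-71
= [38, -29, 108, -1, -71]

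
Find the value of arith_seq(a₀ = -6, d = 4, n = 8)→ [-6, -2, 2, 6, 10, 14, 18, 22]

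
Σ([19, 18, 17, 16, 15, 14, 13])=19 + 18 + 17 + 16 + 15 + 14 + 13
= 112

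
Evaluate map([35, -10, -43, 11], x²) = (35)²=1225, (-10)²=100, (-43)²=1849, (11)²=121
= [1225, 100, 1849, 121]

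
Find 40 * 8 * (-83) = -26560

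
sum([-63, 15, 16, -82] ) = (-63) + 15 + 16 + (-82)
= -114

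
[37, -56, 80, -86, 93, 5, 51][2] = 80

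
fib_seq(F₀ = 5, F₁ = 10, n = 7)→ [5, 10, 15, 25, 40, 65, 105]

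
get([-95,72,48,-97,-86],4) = -86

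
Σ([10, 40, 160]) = 10 + 40 + 160
= 210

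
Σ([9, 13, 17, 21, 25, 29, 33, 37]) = 184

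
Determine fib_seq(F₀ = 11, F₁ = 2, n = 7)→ F_2 = F_1 + F_0 = 13
F_3 = F_2 + F_1 = 15
F_4 = F_3 + F_2 = 28
...
= [11, 2, 13, 15, 28, 43, 71]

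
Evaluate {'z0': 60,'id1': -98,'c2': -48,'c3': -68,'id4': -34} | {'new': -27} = {'z0': 60, 'id1': -98, 'c2': -48, 'c3': -68, 'id4': -34, 'new': -27}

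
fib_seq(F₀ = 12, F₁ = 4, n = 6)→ [12, 4, 16, 20, 36, 56]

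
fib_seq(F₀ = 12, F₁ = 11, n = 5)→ F_2 = F_1 + F_0 = 23
F_3 = F_2 + F_1 = 34
F_4 = F_3 + F_2 = 57
= [12, 11, 23, 34, 57]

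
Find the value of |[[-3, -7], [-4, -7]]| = -7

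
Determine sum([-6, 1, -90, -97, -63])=(-6) + 1 + (-90) + (-97) + (-63)
= -255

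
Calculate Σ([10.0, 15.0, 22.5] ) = 10.0 + 15.0 + 22.5
= 47.5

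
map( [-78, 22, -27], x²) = (-78)²=6084, (22)²=484, (-27)²=729
= [6084, 484, 729]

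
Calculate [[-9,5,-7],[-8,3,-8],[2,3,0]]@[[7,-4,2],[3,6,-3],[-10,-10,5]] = C[0][0] = (-9)*(7) + (5)*(3) + (-7)*(-10) = 22
C[0][1] = (-9)*(-4) + (5)*(6) + (-7)*(-10) = 136
C[0][2] = (-9)*(2) + (5)*(-3) + (-7)*(5) = -68
C[1][0] = (-8)*(7) + (3)*(3) + (-8)*(-10) = 33
C[1][1] = (-8)*(-4) + (3)*(6) + (-8)*(-10) = 130
C[1][2] = (-8)*(2) + (3)*(-3) + (-8)*(5) = -65
... (3 more cells)
= [[22, 136, -68], [33, 130, -65], [23, 10, -5]]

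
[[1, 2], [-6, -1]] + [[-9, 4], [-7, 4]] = [[-8, 6], [-13, 3]]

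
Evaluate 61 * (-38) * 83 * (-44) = 8465336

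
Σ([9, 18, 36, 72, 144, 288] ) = 567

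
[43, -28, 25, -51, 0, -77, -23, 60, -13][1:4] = [-28, 25, -51]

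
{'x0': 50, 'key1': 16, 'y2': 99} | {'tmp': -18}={'x0': 50, 'key1': 16, 'y2': 99, 'tmp': -18}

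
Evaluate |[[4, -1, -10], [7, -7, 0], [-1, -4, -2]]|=392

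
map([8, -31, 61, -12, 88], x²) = [64, 961, 3721, 144, 7744]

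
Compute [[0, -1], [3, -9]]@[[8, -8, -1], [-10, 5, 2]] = C[0][0] = (0)*(8) + (-1)*(-10) = 10
C[0][1] = (0)*(-8) + (-1)*(5) = -5
C[0][2] = (0)*(-1) + (-1)*(2) = -2
C[1][0] = (3)*(8) + (-9)*(-10) = 114
C[1][1] = (3)*(-8) + (-9)*(5) = -69
C[1][2] = (3)*(-1) + (-9)*(2) = -21
= [[10, -5, -2], [114, -69, -21]]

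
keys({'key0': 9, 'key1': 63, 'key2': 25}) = ['key0', 'key1', 'key2']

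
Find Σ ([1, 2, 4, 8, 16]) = 1 + 2 + 4 + 8 + 16
= 31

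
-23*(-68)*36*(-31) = -1745424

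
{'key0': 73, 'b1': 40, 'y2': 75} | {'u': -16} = {'key0': 73, 'b1': 40, 'y2': 75, 'u': -16}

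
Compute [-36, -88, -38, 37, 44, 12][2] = -38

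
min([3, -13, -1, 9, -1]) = -13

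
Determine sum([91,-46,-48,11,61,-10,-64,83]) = 78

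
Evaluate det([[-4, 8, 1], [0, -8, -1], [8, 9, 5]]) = (1)*(-4)*det([[-8, -1], [9, 5]]) + (-1)*(8)*det([[0, -1], [8, 5]]) + (1)*(1)*det([[0, -8], [8, 9]])
= 124 + -64 + 64
= 124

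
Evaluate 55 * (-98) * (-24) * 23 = 2975280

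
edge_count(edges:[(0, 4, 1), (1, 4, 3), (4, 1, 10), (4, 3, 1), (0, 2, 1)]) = 5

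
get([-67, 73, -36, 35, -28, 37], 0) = -67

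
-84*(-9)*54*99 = 4041576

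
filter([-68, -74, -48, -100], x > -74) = [-68, -48]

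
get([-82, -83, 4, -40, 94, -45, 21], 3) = -40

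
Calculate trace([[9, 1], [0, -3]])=6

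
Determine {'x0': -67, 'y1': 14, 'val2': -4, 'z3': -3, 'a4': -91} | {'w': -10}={'x0': -67, 'y1': 14, 'val2': -4, 'z3': -3, 'a4': -91, 'w': -10}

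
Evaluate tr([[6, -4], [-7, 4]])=10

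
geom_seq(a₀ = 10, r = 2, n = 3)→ [10, 20, 40]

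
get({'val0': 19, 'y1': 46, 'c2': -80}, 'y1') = 46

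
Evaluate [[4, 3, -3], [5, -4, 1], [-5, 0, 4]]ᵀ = [[4, 5, -5], [3, -4, 0], [-3, 1, 4]]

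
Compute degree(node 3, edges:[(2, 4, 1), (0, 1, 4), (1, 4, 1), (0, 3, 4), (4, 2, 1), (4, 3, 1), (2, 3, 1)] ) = incident: (0,3), (4,3), (2,3)
= 3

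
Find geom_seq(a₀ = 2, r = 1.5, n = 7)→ a_0 = 2*1.5^0 = 2.0
a_1 = 2*1.5^1 = 3.0
a_2 = 2*1.5^2 = 4.5
...
= [2.0, 3.0, 4.5, 6.75, 10.125, 15.1875, 22.78125]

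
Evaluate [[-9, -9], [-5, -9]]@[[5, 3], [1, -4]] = C[0][0] = (-9)*(5) + (-9)*(1) = -54
C[0][1] = (-9)*(3) + (-9)*(-4) = 9
C[1][0] = (-5)*(5) + (-9)*(1) = -34
C[1][1] = (-5)*(3) + (-9)*(-4) = 21
= [[-54, 9], [-34, 21]]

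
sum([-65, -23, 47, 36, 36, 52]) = (-65) + (-23) + 47 + 36 + 36 + 52
= 83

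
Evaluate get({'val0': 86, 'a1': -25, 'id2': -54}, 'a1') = -25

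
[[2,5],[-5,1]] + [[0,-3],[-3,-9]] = [[2, 2], [-8, -8]]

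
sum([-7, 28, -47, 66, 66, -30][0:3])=slice → [-7, 28, -47]
(-7) + 28 + (-47)
= -26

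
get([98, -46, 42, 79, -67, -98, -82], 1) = -46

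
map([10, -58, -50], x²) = (10)²=100, (-58)²=3364, (-50)²=2500
= [100, 3364, 2500]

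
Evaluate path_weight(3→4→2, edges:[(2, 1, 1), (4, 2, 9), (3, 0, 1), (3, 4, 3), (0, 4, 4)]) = w(3→4)=3 + w(4→2)=9
= 12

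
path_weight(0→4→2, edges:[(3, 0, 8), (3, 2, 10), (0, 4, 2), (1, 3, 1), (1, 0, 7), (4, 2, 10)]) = w(0→4)=2 + w(4→2)=10
= 12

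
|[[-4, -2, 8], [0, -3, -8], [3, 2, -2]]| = 32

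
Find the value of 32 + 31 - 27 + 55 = 91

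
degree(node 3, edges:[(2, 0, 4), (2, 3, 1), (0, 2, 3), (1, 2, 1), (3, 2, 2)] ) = 2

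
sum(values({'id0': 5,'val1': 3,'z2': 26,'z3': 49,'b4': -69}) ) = 5 + 3 + 26 + 49 + (-69)
= 14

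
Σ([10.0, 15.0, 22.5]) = 47.5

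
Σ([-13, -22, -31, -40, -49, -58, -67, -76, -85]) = (-13) + (-22) + (-31) + (-40) + (-49) + (-58) + (-67) + (-76) + (-85)
= -441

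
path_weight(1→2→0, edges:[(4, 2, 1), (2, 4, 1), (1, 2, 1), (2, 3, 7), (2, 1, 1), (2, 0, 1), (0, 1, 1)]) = w(1→2)=1 + w(2→0)=1
= 2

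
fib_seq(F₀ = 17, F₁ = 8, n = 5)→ F_2 = F_1 + F_0 = 25
F_3 = F_2 + F_1 = 33
F_4 = F_3 + F_2 = 58
= [17, 8, 25, 33, 58]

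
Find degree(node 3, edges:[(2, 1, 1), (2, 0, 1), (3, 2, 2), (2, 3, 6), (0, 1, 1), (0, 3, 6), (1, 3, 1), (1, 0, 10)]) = 4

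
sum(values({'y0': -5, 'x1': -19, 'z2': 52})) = 28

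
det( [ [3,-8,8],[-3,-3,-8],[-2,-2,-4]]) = -44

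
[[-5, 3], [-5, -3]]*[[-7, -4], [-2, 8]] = C[0][0] = (-5)*(-7) + (3)*(-2) = 29
C[0][1] = (-5)*(-4) + (3)*(8) = 44
C[1][0] = (-5)*(-7) + (-3)*(-2) = 41
C[1][1] = (-5)*(-4) + (-3)*(8) = -4
= [[29, 44], [41, -4]]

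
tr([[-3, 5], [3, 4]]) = 1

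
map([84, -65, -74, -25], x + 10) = [94, -55, -64, -15]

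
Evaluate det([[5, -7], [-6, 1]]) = (5)*(1) - (-7)*(-6)
= -37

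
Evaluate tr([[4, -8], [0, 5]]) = diagonal: 4 + 5
= 9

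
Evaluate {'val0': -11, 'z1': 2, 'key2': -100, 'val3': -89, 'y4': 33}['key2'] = -100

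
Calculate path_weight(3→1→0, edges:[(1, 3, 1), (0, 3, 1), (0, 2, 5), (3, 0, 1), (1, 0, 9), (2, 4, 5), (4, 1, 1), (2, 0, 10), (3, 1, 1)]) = 10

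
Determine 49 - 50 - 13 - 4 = -18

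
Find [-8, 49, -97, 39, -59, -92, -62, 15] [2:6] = [-97, 39, -59, -92]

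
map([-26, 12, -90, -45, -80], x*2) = [-52, 24, -180, -90, -160]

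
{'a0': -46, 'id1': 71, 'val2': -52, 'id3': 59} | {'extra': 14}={'a0': -46, 'id1': 71, 'val2': -52, 'id3': 59, 'extra': 14}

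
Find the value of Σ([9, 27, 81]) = 117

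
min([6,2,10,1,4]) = 1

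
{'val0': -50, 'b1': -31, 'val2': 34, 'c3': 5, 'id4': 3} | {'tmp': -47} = {'val0': -50, 'b1': -31, 'val2': 34, 'c3': 5, 'id4': 3, 'tmp': -47}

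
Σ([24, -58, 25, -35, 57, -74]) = 24 + (-58) + 25 + (-35) + 57 + (-74)
= -61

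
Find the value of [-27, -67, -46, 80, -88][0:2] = [-27, -67]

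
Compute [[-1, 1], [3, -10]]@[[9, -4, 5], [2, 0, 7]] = [[-7, 4, 2], [7, -12, -55]]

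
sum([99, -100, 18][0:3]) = 17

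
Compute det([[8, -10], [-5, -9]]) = -122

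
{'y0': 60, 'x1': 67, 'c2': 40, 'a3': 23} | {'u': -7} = {'y0': 60, 'x1': 67, 'c2': 40, 'a3': 23, 'u': -7}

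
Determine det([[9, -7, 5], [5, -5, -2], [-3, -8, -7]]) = -391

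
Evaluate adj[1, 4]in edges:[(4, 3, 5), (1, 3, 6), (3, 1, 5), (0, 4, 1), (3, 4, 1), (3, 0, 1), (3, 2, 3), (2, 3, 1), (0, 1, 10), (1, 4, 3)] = 3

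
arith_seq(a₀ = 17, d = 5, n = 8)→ [17, 22, 27, 32, 37, 42, 47, 52]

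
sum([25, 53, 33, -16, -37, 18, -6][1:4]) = slice → [53, 33, -16]
53 + 33 + (-16)
= 70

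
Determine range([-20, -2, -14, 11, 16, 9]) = 36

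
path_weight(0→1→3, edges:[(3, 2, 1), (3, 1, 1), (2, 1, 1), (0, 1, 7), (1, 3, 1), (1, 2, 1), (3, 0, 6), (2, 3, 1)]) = w(0→1)=7 + w(1→3)=1
= 8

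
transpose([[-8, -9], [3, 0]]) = [[-8, 3], [-9, 0]]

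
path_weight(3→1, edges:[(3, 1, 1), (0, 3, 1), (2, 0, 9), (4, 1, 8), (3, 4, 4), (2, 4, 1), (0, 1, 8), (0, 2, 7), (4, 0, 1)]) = w(3→1)=1
= 1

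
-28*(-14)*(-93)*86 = -3135216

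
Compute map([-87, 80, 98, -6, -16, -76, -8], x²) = (-87)²=7569, (80)²=6400, (98)²=9604, (-6)²=36, (-16)²=256, (-76)²=5776, (-8)²=64
= [7569, 6400, 9604, 36, 256, 5776, 64]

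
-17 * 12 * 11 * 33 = -74052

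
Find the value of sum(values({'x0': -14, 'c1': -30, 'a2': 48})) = (-14) + (-30) + 48
= 4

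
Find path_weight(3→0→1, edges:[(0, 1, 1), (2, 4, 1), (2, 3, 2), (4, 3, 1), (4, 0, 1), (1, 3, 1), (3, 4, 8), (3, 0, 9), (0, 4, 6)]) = 10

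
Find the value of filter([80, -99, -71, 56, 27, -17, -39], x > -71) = keep x where x > -71: 80✓, -99✗, -71✗, 56✓, 27✓, -17✓, -39✓
= [80, 56, 27, -17, -39]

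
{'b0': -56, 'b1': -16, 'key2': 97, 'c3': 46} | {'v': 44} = {'b0': -56, 'b1': -16, 'key2': 97, 'c3': 46, 'v': 44}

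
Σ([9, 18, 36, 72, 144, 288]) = 567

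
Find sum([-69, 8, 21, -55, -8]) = -103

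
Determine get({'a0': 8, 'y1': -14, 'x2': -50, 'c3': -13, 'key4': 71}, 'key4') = 71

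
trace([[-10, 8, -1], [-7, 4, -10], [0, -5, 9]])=diagonal: (-10) + 4 + 9
= 3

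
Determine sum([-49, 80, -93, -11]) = -73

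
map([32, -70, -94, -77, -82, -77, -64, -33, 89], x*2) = [64, -140, -188, -154, -164, -154, -128, -66, 178]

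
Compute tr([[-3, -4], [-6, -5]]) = -8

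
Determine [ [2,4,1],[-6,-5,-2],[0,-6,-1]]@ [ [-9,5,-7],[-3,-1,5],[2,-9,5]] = [[-28, -3, 11], [65, -7, 7], [16, 15, -35]]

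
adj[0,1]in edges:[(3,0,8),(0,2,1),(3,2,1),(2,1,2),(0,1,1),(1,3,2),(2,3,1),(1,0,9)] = 1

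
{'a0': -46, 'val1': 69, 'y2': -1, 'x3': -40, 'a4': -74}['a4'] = -74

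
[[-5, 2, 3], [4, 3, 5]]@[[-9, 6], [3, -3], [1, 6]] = [[54, -18], [-22, 45]]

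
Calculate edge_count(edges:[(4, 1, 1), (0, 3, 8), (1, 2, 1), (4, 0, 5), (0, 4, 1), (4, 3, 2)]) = 6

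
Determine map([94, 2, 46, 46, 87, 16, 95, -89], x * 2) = 94*2=188, 2*2=4, 46*2=92, 46*2=92, 87*2=174, 16*2=32, 95*2=190, -89*2=-178
= [188, 4, 92, 92, 174, 32, 190, -178]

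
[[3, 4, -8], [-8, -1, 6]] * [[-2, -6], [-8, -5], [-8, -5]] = [[26, 2], [-24, 23]]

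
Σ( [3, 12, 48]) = 3 + 12 + 48
= 63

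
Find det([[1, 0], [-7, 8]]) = 8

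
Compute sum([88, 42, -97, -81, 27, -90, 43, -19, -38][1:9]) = -213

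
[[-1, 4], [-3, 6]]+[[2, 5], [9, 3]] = [[1, 9], [6, 9]]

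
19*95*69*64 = 7970880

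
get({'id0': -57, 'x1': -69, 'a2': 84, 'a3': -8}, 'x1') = -69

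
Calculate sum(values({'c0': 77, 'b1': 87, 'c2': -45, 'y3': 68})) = 187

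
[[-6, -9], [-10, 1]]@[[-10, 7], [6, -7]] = C[0][0] = (-6)*(-10) + (-9)*(6) = 6
C[0][1] = (-6)*(7) + (-9)*(-7) = 21
C[1][0] = (-10)*(-10) + (1)*(6) = 106
C[1][1] = (-10)*(7) + (1)*(-7) = -77
= [[6, 21], [106, -77]]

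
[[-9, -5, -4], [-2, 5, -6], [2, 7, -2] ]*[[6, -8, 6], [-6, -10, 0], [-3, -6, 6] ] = C[0][0] = (-9)*(6) + (-5)*(-6) + (-4)*(-3) = -12
C[0][1] = (-9)*(-8) + (-5)*(-10) + (-4)*(-6) = 146
C[0][2] = (-9)*(6) + (-5)*(0) + (-4)*(6) = -78
C[1][0] = (-2)*(6) + (5)*(-6) + (-6)*(-3) = -24
C[1][1] = (-2)*(-8) + (5)*(-10) + (-6)*(-6) = 2
C[1][2] = (-2)*(6) + (5)*(0) + (-6)*(6) = -48
... (3 more cells)
= [[-12, 146, -78], [-24, 2, -48], [-24, -74, 0]]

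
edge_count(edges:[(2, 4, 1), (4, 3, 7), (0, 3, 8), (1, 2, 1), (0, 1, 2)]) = 5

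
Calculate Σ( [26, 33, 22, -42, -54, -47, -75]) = 26 + 33 + 22 + (-42) + (-54) + (-47) + (-75)
= -137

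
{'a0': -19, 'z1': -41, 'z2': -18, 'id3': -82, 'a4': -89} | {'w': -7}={'a0': -19, 'z1': -41, 'z2': -18, 'id3': -82, 'a4': -89, 'w': -7}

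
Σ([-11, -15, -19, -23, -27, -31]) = -126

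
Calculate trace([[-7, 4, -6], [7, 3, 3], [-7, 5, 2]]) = diagonal: (-7) + 3 + 2
= -2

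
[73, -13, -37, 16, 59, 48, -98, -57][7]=-57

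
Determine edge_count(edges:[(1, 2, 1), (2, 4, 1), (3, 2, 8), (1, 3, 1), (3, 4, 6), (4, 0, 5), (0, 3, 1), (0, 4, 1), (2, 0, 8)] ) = 9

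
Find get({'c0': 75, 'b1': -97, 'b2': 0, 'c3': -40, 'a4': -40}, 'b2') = 0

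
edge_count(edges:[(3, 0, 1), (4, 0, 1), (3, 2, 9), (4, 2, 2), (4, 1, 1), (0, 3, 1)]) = 6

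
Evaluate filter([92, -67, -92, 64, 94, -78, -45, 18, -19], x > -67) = keep x where x > -67: 92✓, -67✗, -92✗, 64✓, 94✓, -78✗, -45✓, 18✓, -19✓
= [92, 64, 94, -45, 18, -19]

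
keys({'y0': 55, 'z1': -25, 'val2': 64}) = ['y0', 'z1', 'val2']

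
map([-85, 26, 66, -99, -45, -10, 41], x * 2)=[-170, 52, 132, -198, -90, -20, 82]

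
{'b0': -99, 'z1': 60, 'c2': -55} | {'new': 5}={'b0': -99, 'z1': 60, 'c2': -55, 'new': 5}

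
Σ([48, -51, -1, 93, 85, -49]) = 48 + (-51) + (-1) + 93 + 85 + (-49)
= 125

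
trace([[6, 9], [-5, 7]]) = 13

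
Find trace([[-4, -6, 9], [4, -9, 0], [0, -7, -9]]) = diagonal: (-4) + (-9) + (-9)
= -22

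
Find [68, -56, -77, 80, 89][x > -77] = keep x where x > -77: 68✓, -56✓, -77✗, 80✓, 89✓
= [68, -56, 80, 89]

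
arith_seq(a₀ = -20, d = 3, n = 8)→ [-20, -17, -14, -11, -8, -5, -2, 1]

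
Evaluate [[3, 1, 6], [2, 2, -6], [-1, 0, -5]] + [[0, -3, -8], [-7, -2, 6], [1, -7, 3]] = [[3, -2, -2], [-5, 0, 0], [0, -7, -2]]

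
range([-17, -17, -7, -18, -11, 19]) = 37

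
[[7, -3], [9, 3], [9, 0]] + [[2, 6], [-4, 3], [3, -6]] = [[9, 3], [5, 6], [12, -6]]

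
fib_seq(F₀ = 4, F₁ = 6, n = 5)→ F_2 = F_1 + F_0 = 10
F_3 = F_2 + F_1 = 16
F_4 = F_3 + F_2 = 26
= [4, 6, 10, 16, 26]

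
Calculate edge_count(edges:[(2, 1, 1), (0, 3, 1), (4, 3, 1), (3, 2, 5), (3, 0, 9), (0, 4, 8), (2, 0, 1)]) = 7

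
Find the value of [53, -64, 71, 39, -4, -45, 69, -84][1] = -64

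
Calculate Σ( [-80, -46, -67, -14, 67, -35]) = (-80) + (-46) + (-67) + (-14) + 67 + (-35)
= -175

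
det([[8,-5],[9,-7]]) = (8)*(-7) - (-5)*(9)
= -11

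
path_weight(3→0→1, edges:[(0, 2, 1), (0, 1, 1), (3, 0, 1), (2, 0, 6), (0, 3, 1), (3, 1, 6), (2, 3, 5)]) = w(3→0)=1 + w(0→1)=1
= 2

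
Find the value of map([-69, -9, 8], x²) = [4761, 81, 64]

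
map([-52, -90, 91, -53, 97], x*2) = [-104, -180, 182, -106, 194]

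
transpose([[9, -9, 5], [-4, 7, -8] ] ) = [[9, -4], [-9, 7], [5, -8]]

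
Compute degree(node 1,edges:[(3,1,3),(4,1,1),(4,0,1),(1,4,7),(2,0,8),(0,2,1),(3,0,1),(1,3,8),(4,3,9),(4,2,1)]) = incident: (3,1), (4,1), (1,4), (1,3)
= 4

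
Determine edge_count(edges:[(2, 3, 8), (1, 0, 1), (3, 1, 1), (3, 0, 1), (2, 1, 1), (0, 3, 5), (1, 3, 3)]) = 7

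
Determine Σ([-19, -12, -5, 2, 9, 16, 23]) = (-19) + (-12) + (-5) + 2 + 9 + 16 + 23
= 14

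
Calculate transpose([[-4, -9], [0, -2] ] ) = [[-4, 0], [-9, -2]]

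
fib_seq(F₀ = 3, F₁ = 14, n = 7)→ [3, 14, 17, 31, 48, 79, 127]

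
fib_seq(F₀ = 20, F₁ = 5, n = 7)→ [20, 5, 25, 30, 55, 85, 140]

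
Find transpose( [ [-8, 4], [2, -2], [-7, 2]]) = [[-8, 2, -7], [4, -2, 2]]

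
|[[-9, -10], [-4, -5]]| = 5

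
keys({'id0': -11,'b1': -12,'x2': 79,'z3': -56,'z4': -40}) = ['id0', 'b1', 'x2', 'z3', 'z4']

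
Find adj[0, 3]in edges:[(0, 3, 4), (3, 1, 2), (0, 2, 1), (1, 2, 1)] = 4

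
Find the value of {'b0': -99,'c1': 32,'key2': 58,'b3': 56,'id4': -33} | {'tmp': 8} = {'b0': -99, 'c1': 32, 'key2': 58, 'b3': 56, 'id4': -33, 'tmp': 8}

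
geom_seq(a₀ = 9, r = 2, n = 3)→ [9, 18, 36]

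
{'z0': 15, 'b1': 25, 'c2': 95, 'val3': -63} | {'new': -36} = {'z0': 15, 'b1': 25, 'c2': 95, 'val3': -63, 'new': -36}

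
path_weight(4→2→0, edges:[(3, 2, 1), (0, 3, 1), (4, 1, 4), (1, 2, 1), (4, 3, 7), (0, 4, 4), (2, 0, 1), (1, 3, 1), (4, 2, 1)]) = w(4→2)=1 + w(2→0)=1
= 2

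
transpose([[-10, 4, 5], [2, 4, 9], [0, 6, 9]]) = [[-10, 2, 0], [4, 4, 6], [5, 9, 9]]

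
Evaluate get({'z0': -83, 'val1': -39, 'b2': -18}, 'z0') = -83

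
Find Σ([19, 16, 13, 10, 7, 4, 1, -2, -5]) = 63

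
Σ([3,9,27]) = 39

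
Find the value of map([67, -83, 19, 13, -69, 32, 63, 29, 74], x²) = (67)²=4489, (-83)²=6889, (19)²=361, (13)²=169, (-69)²=4761, (32)²=1024, (63)²=3969, (29)²=841, (74)²=5476
= [4489, 6889, 361, 169, 4761, 1024, 3969, 841, 5476]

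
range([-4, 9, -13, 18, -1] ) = 31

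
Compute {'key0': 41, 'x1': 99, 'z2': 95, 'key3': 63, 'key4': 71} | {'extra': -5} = {'key0': 41, 'x1': 99, 'z2': 95, 'key3': 63, 'key4': 71, 'extra': -5}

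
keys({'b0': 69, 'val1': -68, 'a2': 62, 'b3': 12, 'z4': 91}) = ['b0', 'val1', 'a2', 'b3', 'z4']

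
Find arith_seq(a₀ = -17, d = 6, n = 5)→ [-17, -11, -5, 1, 7]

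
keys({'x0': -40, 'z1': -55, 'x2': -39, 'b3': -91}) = ['x0', 'z1', 'x2', 'b3']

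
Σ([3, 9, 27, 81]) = 120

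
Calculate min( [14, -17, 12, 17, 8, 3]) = -17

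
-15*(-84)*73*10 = 919800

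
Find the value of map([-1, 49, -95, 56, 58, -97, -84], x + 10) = -1+10=9, 49+10=59, -95+10=-85, 56+10=66, 58+10=68, -97+10=-87, -84+10=-74
= [9, 59, -85, 66, 68, -87, -74]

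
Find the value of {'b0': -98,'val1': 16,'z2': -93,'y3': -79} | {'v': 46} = {'b0': -98, 'val1': 16, 'z2': -93, 'y3': -79, 'v': 46}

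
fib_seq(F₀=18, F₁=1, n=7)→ F_2 = F_1 + F_0 = 19
F_3 = F_2 + F_1 = 20
F_4 = F_3 + F_2 = 39
...
= [18, 1, 19, 20, 39, 59, 98]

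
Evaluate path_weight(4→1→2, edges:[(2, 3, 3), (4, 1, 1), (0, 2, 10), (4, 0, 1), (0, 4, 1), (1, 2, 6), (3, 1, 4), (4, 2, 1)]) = w(4→1)=1 + w(1→2)=6
= 7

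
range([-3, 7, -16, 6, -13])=23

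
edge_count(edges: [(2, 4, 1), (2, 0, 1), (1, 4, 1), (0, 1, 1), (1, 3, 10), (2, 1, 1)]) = 6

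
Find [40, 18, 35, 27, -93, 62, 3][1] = 18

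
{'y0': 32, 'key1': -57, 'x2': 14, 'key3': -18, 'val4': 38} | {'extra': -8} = {'y0': 32, 'key1': -57, 'x2': 14, 'key3': -18, 'val4': 38, 'extra': -8}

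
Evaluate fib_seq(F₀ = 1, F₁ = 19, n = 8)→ F_2 = F_1 + F_0 = 20
F_3 = F_2 + F_1 = 39
F_4 = F_3 + F_2 = 59
...
= [1, 19, 20, 39, 59, 98, 157, 255]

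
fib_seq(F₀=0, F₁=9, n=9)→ [0, 9, 9, 18, 27, 45, 72, 117, 189]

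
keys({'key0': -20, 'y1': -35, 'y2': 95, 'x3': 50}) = ['key0', 'y1', 'y2', 'x3']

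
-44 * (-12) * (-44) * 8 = -185856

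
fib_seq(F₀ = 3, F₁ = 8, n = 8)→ F_2 = F_1 + F_0 = 11
F_3 = F_2 + F_1 = 19
F_4 = F_3 + F_2 = 30
...
= [3, 8, 11, 19, 30, 49, 79, 128]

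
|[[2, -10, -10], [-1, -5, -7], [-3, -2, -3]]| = (1)*(2)*det([[-5, -7], [-2, -3]]) + (-1)*(-10)*det([[-1, -7], [-3, -3]]) + (1)*(-10)*det([[-1, -5], [-3, -2]])
= 2 + -180 + 130
= -48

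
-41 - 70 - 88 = -199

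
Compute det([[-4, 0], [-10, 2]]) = (-4)*(2) - (0)*(-10)
= -8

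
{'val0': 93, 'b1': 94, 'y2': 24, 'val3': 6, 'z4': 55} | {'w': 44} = {'val0': 93, 'b1': 94, 'y2': 24, 'val3': 6, 'z4': 55, 'w': 44}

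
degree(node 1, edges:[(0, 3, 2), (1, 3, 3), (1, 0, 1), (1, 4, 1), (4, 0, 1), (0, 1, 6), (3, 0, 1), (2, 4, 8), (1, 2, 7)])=incident: (1,3), (1,0), (1,4), (0,1), (1,2)
= 5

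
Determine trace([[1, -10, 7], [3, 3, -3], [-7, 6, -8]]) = diagonal: 1 + 3 + (-8)
= -4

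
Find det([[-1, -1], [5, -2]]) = 7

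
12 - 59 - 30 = -77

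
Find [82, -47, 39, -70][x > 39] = [82]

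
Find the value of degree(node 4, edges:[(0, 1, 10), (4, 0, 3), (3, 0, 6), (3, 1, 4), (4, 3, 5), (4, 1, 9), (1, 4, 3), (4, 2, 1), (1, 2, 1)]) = 5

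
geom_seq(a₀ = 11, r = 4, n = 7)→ a_0 = 11*4^0 = 11
a_1 = 11*4^1 = 44
a_2 = 11*4^2 = 176
...
= [11, 44, 176, 704, 2816, 11264, 45056]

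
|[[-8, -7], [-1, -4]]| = 25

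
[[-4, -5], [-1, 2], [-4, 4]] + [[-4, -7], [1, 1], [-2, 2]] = [[-8, -12], [0, 3], [-6, 6]]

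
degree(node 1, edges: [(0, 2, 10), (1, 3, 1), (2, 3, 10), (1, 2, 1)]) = incident: (1,3), (1,2)
= 2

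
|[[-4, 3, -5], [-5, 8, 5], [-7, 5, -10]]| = 10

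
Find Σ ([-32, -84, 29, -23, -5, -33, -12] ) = -160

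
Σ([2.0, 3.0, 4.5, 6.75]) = 16.25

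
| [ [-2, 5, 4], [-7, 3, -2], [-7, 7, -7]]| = -273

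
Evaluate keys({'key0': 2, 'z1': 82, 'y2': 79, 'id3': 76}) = ['key0', 'z1', 'y2', 'id3']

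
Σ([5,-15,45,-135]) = -100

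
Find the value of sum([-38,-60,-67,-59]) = (-38) + (-60) + (-67) + (-59)
= -224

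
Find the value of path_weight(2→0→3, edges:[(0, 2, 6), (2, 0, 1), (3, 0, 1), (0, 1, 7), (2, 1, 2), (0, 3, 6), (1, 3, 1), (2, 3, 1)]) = 7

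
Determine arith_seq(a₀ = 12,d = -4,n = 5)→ [12, 8, 4, 0, -4]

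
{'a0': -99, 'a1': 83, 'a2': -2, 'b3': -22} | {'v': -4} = {'a0': -99, 'a1': 83, 'a2': -2, 'b3': -22, 'v': -4}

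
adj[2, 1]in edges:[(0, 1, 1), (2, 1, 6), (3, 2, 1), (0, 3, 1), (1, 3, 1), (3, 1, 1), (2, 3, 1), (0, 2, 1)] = 6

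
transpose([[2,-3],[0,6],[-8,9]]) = [[2, 0, -8], [-3, 6, 9]]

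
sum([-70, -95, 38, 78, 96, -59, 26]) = 14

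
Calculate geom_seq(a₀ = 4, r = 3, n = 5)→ [4, 12, 36, 108, 324]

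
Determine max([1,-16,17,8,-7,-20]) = 17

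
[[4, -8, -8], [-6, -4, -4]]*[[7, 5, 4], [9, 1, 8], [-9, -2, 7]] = [[28, 28, -104], [-42, -26, -84]]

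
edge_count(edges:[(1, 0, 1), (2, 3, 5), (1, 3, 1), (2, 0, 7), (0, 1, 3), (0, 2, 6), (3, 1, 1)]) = 7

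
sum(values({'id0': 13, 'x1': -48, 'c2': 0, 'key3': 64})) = 29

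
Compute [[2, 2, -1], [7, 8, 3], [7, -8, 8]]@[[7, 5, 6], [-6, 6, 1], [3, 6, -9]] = [[-1, 16, 23], [10, 101, 23], [121, 35, -38]]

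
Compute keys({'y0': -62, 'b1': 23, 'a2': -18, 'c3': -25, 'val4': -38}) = ['y0', 'b1', 'a2', 'c3', 'val4']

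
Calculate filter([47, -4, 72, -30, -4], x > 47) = [72]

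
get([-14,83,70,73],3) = 73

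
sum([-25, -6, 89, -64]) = -6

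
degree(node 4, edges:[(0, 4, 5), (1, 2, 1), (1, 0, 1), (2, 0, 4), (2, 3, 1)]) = incident: (0,4)
= 1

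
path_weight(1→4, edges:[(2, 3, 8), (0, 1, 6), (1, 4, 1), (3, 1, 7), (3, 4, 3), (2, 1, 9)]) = w(1→4)=1
= 1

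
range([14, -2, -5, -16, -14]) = 30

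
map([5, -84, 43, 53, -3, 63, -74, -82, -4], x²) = [25, 7056, 1849, 2809, 9, 3969, 5476, 6724, 16]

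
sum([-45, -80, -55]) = -180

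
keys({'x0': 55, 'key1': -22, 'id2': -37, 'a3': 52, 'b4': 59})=['x0', 'key1', 'id2', 'a3', 'b4']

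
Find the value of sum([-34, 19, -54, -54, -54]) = -177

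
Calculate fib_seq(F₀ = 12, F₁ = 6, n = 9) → [12, 6, 18, 24, 42, 66, 108, 174, 282]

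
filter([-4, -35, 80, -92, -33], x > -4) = keep x where x > -4: -4✗, -35✗, 80✓, -92✗, -33✗
= [80]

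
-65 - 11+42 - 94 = -128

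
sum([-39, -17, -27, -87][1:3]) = slice → [-17, -27]
(-17) + (-27)
= -44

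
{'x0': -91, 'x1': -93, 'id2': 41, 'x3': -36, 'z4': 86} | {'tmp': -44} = {'x0': -91, 'x1': -93, 'id2': 41, 'x3': -36, 'z4': 86, 'tmp': -44}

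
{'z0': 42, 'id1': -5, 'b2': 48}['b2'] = 48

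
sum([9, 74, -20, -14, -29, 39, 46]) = 9 + 74 + (-20) + (-14) + (-29) + 39 + 46
= 105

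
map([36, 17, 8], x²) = (36)²=1296, (17)²=289, (8)²=64
= [1296, 289, 64]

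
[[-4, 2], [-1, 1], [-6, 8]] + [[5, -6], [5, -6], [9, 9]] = [[1, -4], [4, -5], [3, 17]]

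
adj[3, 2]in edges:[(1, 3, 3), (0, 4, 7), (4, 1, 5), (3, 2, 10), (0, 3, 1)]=10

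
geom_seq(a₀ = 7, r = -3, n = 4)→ [7, -21, 63, -189]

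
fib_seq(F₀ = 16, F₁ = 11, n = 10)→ [16, 11, 27, 38, 65, 103, 168, 271, 439, 710]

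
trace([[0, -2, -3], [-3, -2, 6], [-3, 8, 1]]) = diagonal: 0 + (-2) + 1
= -1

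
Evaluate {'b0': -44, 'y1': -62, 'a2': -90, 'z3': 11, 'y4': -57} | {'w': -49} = {'b0': -44, 'y1': -62, 'a2': -90, 'z3': 11, 'y4': -57, 'w': -49}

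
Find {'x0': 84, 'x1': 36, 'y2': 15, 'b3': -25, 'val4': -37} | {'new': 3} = {'x0': 84, 'x1': 36, 'y2': 15, 'b3': -25, 'val4': -37, 'new': 3}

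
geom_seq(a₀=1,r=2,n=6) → a_0 = 1*2^0 = 1
a_1 = 1*2^1 = 2
a_2 = 1*2^2 = 4
...
= [1, 2, 4, 8, 16, 32]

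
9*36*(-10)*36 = -116640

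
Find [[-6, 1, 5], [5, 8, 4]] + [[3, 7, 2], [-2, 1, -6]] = [[-3, 8, 7], [3, 9, -2]]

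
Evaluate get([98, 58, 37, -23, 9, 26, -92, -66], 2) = 37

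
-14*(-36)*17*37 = 317016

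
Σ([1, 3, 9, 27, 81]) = 1 + 3 + 9 + 27 + 81
= 121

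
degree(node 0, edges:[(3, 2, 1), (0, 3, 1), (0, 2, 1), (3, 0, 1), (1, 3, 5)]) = 3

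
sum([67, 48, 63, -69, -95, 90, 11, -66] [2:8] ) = slice → [63, -69, -95, 90, 11, -66]
63 + (-69) + (-95) + 90 + 11 + (-66)
= -66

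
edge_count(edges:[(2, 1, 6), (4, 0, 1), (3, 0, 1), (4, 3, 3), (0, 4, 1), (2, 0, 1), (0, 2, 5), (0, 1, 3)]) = 8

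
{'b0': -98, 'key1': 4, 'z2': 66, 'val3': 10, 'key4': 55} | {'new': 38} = {'b0': -98, 'key1': 4, 'z2': 66, 'val3': 10, 'key4': 55, 'new': 38}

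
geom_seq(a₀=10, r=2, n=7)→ a_0 = 10*2^0 = 10
a_1 = 10*2^1 = 20
a_2 = 10*2^2 = 40
...
= [10, 20, 40, 80, 160, 320, 640]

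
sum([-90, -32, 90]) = (-90) + (-32) + 90
= -32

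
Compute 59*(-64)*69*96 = -25012224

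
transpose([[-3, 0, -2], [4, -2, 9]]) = [[-3, 4], [0, -2], [-2, 9]]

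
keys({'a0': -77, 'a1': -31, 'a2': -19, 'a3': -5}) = ['a0', 'a1', 'a2', 'a3']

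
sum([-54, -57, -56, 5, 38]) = (-54) + (-57) + (-56) + 5 + 38
= -124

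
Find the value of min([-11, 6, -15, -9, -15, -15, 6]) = -15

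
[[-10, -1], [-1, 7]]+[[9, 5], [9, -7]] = [[-1, 4], [8, 0]]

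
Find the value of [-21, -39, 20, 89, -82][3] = 89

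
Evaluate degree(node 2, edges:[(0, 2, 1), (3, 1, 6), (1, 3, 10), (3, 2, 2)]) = 2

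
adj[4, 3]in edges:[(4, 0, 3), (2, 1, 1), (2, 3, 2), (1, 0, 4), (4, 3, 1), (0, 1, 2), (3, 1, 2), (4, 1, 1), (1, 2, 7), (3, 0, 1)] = 1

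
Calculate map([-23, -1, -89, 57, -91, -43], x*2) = [-46, -2, -178, 114, -182, -86]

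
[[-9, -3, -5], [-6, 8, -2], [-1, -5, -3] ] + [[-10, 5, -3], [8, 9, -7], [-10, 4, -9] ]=[[-19, 2, -8], [2, 17, -9], [-11, -1, -12]]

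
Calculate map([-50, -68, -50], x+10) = [-40, -58, -40]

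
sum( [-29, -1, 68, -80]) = -42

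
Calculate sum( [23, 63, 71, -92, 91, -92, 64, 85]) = 23 + 63 + 71 + (-92) + 91 + (-92) + 64 + 85
= 213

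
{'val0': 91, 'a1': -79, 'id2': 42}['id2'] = 42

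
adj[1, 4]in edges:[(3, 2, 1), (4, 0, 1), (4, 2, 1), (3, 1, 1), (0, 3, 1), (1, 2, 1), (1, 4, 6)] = 6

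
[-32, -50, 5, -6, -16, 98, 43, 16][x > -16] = keep x where x > -16: -32✗, -50✗, 5✓, -6✓, -16✗, 98✓, 43✓, 16✓
= [5, -6, 98, 43, 16]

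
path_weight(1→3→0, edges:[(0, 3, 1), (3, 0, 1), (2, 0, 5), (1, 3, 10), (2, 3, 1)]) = 11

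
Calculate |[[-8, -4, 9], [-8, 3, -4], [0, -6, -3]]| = (1)*(-8)*det([[3, -4], [-6, -3]]) + (-1)*(-4)*det([[-8, -4], [0, -3]]) + (1)*(9)*det([[-8, 3], [0, -6]])
= 264 + 96 + 432
= 792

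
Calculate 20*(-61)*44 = -53680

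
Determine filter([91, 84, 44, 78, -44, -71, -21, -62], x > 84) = [91]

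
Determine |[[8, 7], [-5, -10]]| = (8)*(-10) - (7)*(-5)
= -45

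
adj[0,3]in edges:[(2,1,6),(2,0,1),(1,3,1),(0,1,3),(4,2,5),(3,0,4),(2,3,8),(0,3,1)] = 1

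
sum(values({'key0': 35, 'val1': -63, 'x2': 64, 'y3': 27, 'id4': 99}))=162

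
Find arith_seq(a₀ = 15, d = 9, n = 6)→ a_0 = 15 + 0*9 = 15
a_1 = 15 + 1*9 = 24
a_2 = 15 + 2*9 = 33
...
= [15, 24, 33, 42, 51, 60]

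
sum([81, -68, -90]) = 81 + (-68) + (-90)
= -77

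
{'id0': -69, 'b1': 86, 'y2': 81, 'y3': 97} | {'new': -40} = {'id0': -69, 'b1': 86, 'y2': 81, 'y3': 97, 'new': -40}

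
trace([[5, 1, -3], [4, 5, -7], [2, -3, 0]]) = 10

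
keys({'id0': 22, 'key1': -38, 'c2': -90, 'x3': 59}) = ['id0', 'key1', 'c2', 'x3']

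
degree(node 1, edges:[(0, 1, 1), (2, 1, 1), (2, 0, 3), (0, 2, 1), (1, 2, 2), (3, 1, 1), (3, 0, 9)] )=4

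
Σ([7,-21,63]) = 7 + -21 + 63
= 49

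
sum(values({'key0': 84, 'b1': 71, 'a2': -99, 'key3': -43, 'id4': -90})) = 84 + 71 + (-99) + (-43) + (-90)
= -77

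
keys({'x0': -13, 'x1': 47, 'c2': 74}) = ['x0', 'x1', 'c2']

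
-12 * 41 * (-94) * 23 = 1063704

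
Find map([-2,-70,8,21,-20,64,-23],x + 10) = [8, -60, 18, 31, -10, 74, -13]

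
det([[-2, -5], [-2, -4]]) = -2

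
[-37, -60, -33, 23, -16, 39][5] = 39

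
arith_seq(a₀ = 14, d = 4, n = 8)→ [14, 18, 22, 26, 30, 34, 38, 42]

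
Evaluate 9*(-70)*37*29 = -675990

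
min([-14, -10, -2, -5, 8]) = -14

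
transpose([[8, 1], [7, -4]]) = [[8, 7], [1, -4]]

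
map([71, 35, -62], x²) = [5041, 1225, 3844]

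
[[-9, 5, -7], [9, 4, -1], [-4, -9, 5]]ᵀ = [[-9, 9, -4], [5, 4, -9], [-7, -1, 5]]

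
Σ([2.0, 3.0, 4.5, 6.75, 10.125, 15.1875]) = 41.5625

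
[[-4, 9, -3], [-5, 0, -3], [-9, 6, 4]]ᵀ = [[-4, -5, -9], [9, 0, 6], [-3, -3, 4]]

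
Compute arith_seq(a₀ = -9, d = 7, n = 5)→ [-9, -2, 5, 12, 19]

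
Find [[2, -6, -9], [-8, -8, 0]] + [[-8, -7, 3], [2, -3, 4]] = [[-6, -13, -6], [-6, -11, 4]]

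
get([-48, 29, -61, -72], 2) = -61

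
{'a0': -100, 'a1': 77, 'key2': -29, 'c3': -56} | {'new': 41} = {'a0': -100, 'a1': 77, 'key2': -29, 'c3': -56, 'new': 41}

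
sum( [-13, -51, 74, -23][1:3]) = 23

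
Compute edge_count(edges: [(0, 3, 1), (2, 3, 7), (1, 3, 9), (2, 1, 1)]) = 4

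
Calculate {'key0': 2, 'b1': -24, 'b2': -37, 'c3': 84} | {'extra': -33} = {'key0': 2, 'b1': -24, 'b2': -37, 'c3': 84, 'extra': -33}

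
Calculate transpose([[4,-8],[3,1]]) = [[4, 3], [-8, 1]]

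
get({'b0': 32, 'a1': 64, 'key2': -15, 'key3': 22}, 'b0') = 32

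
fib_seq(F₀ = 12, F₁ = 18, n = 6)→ [12, 18, 30, 48, 78, 126]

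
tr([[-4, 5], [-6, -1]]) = -5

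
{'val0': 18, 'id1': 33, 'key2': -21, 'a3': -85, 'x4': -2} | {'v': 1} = {'val0': 18, 'id1': 33, 'key2': -21, 'a3': -85, 'x4': -2, 'v': 1}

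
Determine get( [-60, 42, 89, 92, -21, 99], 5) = 99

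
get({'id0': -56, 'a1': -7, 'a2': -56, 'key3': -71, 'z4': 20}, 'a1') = -7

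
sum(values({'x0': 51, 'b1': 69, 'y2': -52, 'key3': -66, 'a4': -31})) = -29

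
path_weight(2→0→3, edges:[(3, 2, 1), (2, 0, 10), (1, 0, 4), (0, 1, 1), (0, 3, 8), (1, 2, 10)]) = 18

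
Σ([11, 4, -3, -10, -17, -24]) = -39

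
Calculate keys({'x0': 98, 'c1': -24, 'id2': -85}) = ['x0', 'c1', 'id2']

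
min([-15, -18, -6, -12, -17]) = -18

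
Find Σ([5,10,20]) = 5 + 10 + 20
= 35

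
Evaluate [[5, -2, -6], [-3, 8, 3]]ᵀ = [[5, -3], [-2, 8], [-6, 3]]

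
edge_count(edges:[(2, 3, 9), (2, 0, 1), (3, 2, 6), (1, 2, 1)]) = 4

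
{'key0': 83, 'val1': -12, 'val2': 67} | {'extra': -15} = {'key0': 83, 'val1': -12, 'val2': 67, 'extra': -15}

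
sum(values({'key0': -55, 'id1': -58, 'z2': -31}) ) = -144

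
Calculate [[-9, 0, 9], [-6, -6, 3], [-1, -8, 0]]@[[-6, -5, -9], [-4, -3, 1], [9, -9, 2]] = C[0][0] = (-9)*(-6) + (0)*(-4) + (9)*(9) = 135
C[0][1] = (-9)*(-5) + (0)*(-3) + (9)*(-9) = -36
C[0][2] = (-9)*(-9) + (0)*(1) + (9)*(2) = 99
C[1][0] = (-6)*(-6) + (-6)*(-4) + (3)*(9) = 87
C[1][1] = (-6)*(-5) + (-6)*(-3) + (3)*(-9) = 21
C[1][2] = (-6)*(-9) + (-6)*(1) + (3)*(2) = 54
... (3 more cells)
= [[135, -36, 99], [87, 21, 54], [38, 29, 1]]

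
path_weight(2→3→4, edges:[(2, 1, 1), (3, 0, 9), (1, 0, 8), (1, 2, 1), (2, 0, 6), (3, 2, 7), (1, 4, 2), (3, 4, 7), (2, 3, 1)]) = w(2→3)=1 + w(3→4)=7
= 8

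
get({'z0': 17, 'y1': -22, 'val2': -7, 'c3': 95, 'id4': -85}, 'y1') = -22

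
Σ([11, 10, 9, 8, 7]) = 11 + 10 + 9 + 8 + 7
= 45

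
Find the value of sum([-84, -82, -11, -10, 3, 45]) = (-84) + (-82) + (-11) + (-10) + 3 + 45
= -139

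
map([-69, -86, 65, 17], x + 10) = [-59, -76, 75, 27]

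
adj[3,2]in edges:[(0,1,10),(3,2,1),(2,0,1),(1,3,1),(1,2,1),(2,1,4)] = 1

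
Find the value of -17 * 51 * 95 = -82365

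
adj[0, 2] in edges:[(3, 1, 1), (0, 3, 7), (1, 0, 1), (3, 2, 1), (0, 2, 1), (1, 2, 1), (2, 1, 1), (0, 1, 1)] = 1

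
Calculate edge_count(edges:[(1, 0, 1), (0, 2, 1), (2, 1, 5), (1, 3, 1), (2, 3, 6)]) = 5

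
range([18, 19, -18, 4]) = 37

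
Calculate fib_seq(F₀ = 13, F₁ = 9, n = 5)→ [13, 9, 22, 31, 53]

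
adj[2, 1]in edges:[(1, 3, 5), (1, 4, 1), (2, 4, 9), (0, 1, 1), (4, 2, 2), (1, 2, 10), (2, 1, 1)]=1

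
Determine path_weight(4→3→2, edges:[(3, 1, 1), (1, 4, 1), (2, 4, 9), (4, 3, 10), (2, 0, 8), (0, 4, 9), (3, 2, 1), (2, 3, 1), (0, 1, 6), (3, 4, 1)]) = 11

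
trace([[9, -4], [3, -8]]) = diagonal: 9 + (-8)
= 1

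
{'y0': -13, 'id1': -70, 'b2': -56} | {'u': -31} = {'y0': -13, 'id1': -70, 'b2': -56, 'u': -31}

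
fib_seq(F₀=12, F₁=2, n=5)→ F_2 = F_1 + F_0 = 14
F_3 = F_2 + F_1 = 16
F_4 = F_3 + F_2 = 30
= [12, 2, 14, 16, 30]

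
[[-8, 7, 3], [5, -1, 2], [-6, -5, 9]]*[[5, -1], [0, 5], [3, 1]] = [[-31, 46], [31, -8], [-3, -10]]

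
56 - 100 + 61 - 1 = 16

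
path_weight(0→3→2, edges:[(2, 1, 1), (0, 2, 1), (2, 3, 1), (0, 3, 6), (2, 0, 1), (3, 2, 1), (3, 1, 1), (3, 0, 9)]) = 7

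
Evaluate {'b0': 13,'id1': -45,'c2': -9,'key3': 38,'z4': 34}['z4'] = 34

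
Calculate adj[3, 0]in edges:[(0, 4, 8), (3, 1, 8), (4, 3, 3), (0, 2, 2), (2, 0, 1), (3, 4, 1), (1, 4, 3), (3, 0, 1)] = 1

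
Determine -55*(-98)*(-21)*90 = -10187100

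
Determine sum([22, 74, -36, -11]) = 22 + 74 + (-36) + (-11)
= 49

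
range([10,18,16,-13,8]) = 31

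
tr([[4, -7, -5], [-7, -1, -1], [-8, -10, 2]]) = diagonal: 4 + (-1) + 2
= 5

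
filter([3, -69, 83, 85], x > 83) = keep x where x > 83: 3✗, -69✗, 83✗, 85✓
= [85]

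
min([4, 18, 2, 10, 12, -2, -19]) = -19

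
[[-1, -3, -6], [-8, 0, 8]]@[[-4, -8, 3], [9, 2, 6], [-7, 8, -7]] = C[0][0] = (-1)*(-4) + (-3)*(9) + (-6)*(-7) = 19
C[0][1] = (-1)*(-8) + (-3)*(2) + (-6)*(8) = -46
C[0][2] = (-1)*(3) + (-3)*(6) + (-6)*(-7) = 21
C[1][0] = (-8)*(-4) + (0)*(9) + (8)*(-7) = -24
C[1][1] = (-8)*(-8) + (0)*(2) + (8)*(8) = 128
C[1][2] = (-8)*(3) + (0)*(6) + (8)*(-7) = -80
= [[19, -46, 21], [-24, 128, -80]]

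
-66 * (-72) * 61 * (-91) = -26378352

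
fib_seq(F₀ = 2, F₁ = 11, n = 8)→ F_2 = F_1 + F_0 = 13
F_3 = F_2 + F_1 = 24
F_4 = F_3 + F_2 = 37
...
= [2, 11, 13, 24, 37, 61, 98, 159]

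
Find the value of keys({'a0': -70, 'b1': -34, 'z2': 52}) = ['a0', 'b1', 'z2']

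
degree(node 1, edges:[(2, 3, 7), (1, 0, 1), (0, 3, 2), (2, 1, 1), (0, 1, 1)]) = incident: (1,0), (2,1), (0,1)
= 3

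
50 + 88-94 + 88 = 132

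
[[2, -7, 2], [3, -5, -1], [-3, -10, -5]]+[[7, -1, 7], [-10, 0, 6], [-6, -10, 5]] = [[9, -8, 9], [-7, -5, 5], [-9, -20, 0]]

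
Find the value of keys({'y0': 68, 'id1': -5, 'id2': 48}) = ['y0', 'id1', 'id2']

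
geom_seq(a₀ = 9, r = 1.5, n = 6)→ a_0 = 9*1.5^0 = 9.0
a_1 = 9*1.5^1 = 13.5
a_2 = 9*1.5^2 = 20.25
...
= [9.0, 13.5, 20.25, 30.375, 45.5625, 68.34375]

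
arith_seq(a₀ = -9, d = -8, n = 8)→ [-9, -17, -25, -33, -41, -49, -57, -65]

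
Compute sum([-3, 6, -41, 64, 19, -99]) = -54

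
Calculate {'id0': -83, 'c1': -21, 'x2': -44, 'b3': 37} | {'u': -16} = {'id0': -83, 'c1': -21, 'x2': -44, 'b3': 37, 'u': -16}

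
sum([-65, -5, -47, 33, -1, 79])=-6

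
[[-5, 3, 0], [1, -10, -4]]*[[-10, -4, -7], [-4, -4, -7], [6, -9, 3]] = [[38, 8, 14], [6, 72, 51]]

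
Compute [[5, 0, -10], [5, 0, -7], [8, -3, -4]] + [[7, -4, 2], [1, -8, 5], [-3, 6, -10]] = [[12, -4, -8], [6, -8, -2], [5, 3, -14]]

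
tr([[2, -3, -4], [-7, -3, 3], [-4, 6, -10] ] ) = -11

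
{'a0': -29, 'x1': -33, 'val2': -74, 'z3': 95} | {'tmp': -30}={'a0': -29, 'x1': -33, 'val2': -74, 'z3': 95, 'tmp': -30}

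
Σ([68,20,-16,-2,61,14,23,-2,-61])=105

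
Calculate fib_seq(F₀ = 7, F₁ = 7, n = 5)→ [7, 7, 14, 21, 35]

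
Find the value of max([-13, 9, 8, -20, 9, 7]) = 9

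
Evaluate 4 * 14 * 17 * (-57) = -54264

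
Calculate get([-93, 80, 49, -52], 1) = 80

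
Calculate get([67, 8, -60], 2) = -60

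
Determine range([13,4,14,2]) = 12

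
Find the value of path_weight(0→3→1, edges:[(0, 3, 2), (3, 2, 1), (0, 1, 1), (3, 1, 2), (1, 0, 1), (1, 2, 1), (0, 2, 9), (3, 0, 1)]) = w(0→3)=2 + w(3→1)=2
= 4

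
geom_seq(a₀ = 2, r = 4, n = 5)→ [2, 8, 32, 128, 512]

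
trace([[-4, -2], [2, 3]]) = diagonal: (-4) + 3
= -1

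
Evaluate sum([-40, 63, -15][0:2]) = slice → [-40, 63]
(-40) + 63
= 23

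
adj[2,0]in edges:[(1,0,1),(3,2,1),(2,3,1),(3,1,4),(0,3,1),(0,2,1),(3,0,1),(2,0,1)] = 1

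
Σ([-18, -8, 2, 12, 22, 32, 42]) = 84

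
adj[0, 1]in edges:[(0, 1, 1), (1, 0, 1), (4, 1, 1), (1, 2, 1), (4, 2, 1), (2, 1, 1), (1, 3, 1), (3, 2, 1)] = 1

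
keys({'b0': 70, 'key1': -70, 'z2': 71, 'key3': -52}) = ['b0', 'key1', 'z2', 'key3']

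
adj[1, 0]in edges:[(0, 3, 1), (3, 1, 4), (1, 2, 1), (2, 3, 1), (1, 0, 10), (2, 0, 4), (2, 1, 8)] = 10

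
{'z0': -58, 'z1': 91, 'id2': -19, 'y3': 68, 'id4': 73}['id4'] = 73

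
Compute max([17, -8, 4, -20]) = 17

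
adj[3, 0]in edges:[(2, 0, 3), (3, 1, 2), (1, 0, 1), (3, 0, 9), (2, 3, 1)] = 9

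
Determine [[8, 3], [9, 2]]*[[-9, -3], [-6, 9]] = C[0][0] = (8)*(-9) + (3)*(-6) = -90
C[0][1] = (8)*(-3) + (3)*(9) = 3
C[1][0] = (9)*(-9) + (2)*(-6) = -93
C[1][1] = (9)*(-3) + (2)*(9) = -9
= [[-90, 3], [-93, -9]]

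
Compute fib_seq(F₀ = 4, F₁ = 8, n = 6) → F_2 = F_1 + F_0 = 12
F_3 = F_2 + F_1 = 20
F_4 = F_3 + F_2 = 32
...
= [4, 8, 12, 20, 32, 52]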